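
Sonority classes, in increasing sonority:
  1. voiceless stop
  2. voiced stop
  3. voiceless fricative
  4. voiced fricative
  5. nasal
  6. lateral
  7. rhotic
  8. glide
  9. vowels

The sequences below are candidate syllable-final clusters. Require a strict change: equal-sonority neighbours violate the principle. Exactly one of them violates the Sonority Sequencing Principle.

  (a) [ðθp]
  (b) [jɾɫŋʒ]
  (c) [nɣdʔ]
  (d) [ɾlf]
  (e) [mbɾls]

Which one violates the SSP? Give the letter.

(a) 4-3-1 → obeys
(b) 8-7-6-5-4 → obeys
(c) 5-4-2-1 → obeys
(d) 7-6-3 → obeys
(e) 5-2-7-6-3 → violates

e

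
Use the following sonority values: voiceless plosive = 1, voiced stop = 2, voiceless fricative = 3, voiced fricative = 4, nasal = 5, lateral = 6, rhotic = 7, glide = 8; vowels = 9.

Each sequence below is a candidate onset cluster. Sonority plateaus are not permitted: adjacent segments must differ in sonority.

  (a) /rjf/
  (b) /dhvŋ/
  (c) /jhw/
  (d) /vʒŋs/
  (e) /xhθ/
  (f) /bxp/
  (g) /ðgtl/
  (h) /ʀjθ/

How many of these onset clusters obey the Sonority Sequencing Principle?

(a) /rjf/: profile 7-8-3 — violates.
(b) /dhvŋ/: profile 2-3-4-5 — obeys.
(c) /jhw/: profile 8-3-8 — violates.
(d) /vʒŋs/: profile 4-4-5-3 — violates.
(e) /xhθ/: profile 3-3-3 — violates.
(f) /bxp/: profile 2-3-1 — violates.
(g) /ðgtl/: profile 4-2-1-6 — violates.
(h) /ʀjθ/: profile 7-8-3 — violates.

1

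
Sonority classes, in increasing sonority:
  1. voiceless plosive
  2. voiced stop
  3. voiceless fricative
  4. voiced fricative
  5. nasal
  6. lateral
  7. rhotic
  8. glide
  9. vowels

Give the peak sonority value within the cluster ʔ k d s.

3

/ʔ/ — voiceless plosive, sonority 1.
/k/ — voiceless plosive, sonority 1.
/d/ — voiced stop, sonority 2.
/s/ — voiceless fricative, sonority 3.
The maximum is 3.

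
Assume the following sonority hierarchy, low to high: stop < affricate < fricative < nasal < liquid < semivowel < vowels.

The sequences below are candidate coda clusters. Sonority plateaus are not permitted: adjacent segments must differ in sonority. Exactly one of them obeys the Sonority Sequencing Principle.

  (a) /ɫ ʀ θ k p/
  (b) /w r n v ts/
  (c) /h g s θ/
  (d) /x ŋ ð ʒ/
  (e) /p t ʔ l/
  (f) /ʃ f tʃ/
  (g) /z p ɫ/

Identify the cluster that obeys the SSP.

b

(a) /ɫ ʀ θ k p/: profile 5-5-3-1-1 — violates.
(b) /w r n v ts/: profile 6-5-4-3-2 — obeys.
(c) /h g s θ/: profile 3-1-3-3 — violates.
(d) /x ŋ ð ʒ/: profile 3-4-3-3 — violates.
(e) /p t ʔ l/: profile 1-1-1-5 — violates.
(f) /ʃ f tʃ/: profile 3-3-2 — violates.
(g) /z p ɫ/: profile 3-1-5 — violates.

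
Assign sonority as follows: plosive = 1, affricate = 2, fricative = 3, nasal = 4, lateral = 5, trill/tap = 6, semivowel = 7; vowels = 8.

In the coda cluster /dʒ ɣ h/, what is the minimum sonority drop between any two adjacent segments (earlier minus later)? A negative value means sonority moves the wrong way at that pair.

-1

/dʒ/ — affricate, sonority 2.
/ɣ/ — fricative, sonority 3.
/h/ — fricative, sonority 3.
/dʒ/→/ɣ/: change -1.
/ɣ/→/h/: change +0.
Minimum = -1.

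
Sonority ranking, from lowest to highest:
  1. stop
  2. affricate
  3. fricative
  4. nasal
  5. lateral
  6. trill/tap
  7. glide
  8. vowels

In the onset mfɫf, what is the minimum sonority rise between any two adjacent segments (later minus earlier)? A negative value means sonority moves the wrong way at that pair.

-2

/m/ is a nasal (sonority 4).
/f/ is a fricative (sonority 3).
/ɫ/ is a lateral (sonority 5).
/f/ is a fricative (sonority 3).
/m/→/f/: change -1.
/f/→/ɫ/: change +2.
/ɫ/→/f/: change -2.
Minimum = -2.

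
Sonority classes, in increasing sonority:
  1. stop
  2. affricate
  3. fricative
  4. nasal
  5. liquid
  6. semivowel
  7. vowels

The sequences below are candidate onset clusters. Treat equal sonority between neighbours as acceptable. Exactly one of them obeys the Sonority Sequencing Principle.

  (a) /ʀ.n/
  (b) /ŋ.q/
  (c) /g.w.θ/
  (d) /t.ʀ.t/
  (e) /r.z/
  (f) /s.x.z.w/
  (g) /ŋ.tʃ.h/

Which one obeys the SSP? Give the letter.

f

(a) sonority 5-4: ill-formed.
(b) sonority 4-1: ill-formed.
(c) sonority 1-6-3: ill-formed.
(d) sonority 1-5-1: ill-formed.
(e) sonority 5-3: ill-formed.
(f) sonority 3-3-3-6: well-formed.
(g) sonority 4-2-3: ill-formed.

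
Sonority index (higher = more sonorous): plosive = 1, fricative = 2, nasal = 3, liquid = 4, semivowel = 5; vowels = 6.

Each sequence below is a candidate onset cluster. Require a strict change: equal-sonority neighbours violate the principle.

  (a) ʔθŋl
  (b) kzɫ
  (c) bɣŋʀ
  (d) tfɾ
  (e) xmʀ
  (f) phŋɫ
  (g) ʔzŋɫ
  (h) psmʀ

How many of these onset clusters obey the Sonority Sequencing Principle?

8

(a) ʔθŋl: profile 1-2-3-4 — obeys.
(b) kzɫ: profile 1-2-4 — obeys.
(c) bɣŋʀ: profile 1-2-3-4 — obeys.
(d) tfɾ: profile 1-2-4 — obeys.
(e) xmʀ: profile 2-3-4 — obeys.
(f) phŋɫ: profile 1-2-3-4 — obeys.
(g) ʔzŋɫ: profile 1-2-3-4 — obeys.
(h) psmʀ: profile 1-2-3-4 — obeys.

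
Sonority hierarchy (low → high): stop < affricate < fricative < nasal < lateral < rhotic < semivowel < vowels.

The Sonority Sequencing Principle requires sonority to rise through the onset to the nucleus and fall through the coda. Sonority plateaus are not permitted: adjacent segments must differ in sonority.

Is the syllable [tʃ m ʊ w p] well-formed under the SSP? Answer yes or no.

Onset: /tʃ/ is an affricate (sonority 2), /m/ is a nasal (sonority 4); then the nucleus /ʊ/ (sonority 8).
Onset profile 2-4-8 — rises to the nucleus.
Coda: /w/ is a semivowel (sonority 7), /p/ is a stop (sonority 1).
Coda profile 8-7-1 — falls from the nucleus.

yes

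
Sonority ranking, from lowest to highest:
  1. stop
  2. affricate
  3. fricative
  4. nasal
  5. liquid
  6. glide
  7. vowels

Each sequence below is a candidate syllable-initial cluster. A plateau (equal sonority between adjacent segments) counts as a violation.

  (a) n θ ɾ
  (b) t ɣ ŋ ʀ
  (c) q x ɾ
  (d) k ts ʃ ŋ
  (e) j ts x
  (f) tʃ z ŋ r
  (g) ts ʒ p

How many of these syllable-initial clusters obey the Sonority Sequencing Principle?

(a) sonority 4-3-5: ill-formed.
(b) sonority 1-3-4-5: well-formed.
(c) sonority 1-3-5: well-formed.
(d) sonority 1-2-3-4: well-formed.
(e) sonority 6-2-3: ill-formed.
(f) sonority 2-3-4-5: well-formed.
(g) sonority 2-3-1: ill-formed.

4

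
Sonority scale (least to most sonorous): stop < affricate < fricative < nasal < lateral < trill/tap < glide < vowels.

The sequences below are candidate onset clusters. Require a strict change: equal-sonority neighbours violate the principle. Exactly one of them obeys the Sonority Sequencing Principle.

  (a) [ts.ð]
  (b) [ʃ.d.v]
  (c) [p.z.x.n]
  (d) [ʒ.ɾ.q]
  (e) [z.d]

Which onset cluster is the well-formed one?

a

(a) 2-3 → obeys
(b) 3-1-3 → violates
(c) 1-3-3-4 → violates
(d) 3-6-1 → violates
(e) 3-1 → violates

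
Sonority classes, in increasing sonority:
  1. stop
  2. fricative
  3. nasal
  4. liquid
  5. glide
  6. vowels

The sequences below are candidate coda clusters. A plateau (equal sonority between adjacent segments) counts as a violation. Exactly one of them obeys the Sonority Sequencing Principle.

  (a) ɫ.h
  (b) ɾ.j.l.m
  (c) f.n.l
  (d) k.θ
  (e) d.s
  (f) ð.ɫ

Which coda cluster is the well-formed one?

a

(a) sonority 4-2: well-formed.
(b) sonority 4-5-4-3: ill-formed.
(c) sonority 2-3-4: ill-formed.
(d) sonority 1-2: ill-formed.
(e) sonority 1-2: ill-formed.
(f) sonority 2-4: ill-formed.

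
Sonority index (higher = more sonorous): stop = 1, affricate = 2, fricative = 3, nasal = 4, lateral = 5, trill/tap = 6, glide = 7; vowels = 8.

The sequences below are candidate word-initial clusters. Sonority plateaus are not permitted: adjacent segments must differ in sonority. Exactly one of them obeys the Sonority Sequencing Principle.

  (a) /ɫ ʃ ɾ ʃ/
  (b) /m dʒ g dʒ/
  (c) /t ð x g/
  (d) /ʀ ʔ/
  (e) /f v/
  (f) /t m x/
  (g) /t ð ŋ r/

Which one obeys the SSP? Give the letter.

g

(a) 5-3-6-3 → violates
(b) 4-2-1-2 → violates
(c) 1-3-3-1 → violates
(d) 6-1 → violates
(e) 3-3 → violates
(f) 1-4-3 → violates
(g) 1-3-4-6 → obeys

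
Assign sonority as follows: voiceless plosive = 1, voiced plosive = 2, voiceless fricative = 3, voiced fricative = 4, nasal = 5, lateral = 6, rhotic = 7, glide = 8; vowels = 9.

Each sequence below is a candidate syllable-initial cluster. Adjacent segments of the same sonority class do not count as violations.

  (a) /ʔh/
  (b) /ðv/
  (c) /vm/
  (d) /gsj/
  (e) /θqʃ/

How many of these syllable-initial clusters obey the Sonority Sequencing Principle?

4

(a) 1-3 → obeys
(b) 4-4 → obeys
(c) 4-5 → obeys
(d) 2-3-8 → obeys
(e) 3-1-3 → violates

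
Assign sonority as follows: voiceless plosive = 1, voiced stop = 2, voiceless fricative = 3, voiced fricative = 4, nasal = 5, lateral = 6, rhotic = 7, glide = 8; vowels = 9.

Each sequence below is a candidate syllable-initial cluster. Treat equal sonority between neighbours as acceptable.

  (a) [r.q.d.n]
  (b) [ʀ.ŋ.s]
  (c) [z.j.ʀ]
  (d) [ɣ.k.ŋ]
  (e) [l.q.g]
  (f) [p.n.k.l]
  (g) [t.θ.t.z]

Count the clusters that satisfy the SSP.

0

(a) sonority 7-1-2-5: ill-formed.
(b) sonority 7-5-3: ill-formed.
(c) sonority 4-8-7: ill-formed.
(d) sonority 4-1-5: ill-formed.
(e) sonority 6-1-2: ill-formed.
(f) sonority 1-5-1-6: ill-formed.
(g) sonority 1-3-1-4: ill-formed.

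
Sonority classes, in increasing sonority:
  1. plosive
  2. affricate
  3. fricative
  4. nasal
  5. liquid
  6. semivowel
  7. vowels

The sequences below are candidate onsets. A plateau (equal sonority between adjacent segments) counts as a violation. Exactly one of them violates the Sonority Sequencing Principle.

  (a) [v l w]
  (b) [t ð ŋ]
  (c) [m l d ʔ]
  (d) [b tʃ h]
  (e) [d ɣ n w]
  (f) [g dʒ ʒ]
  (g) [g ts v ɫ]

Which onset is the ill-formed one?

c

(a) 3-5-6 → obeys
(b) 1-3-4 → obeys
(c) 4-5-1-1 → violates
(d) 1-2-3 → obeys
(e) 1-3-4-6 → obeys
(f) 1-2-3 → obeys
(g) 1-2-3-5 → obeys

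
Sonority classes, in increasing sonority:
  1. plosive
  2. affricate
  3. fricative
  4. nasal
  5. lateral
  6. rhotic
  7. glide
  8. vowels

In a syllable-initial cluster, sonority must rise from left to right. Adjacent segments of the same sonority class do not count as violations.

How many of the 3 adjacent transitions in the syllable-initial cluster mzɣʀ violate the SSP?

/m/ is a nasal (sonority 4).
/z/ is a fricative (sonority 3).
/ɣ/ is a fricative (sonority 3).
/ʀ/ is a rhotic (sonority 6).
/m/→/z/: 4→3 (does not rise) — violation.
/z/→/ɣ/: 3→3 (plateau, allowed) — ok.
/ɣ/→/ʀ/: 3→6 (rises) — ok.

1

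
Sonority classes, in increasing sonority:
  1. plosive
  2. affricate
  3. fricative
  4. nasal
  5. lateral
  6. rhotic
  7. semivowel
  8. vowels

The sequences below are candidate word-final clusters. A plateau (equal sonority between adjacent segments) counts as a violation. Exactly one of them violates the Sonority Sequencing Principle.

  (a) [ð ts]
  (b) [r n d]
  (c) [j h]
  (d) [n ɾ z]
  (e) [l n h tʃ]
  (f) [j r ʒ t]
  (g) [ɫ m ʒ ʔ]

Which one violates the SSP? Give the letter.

d

(a) sonority 3-2: well-formed.
(b) sonority 6-4-1: well-formed.
(c) sonority 7-3: well-formed.
(d) sonority 4-6-3: ill-formed.
(e) sonority 5-4-3-2: well-formed.
(f) sonority 7-6-3-1: well-formed.
(g) sonority 5-4-3-1: well-formed.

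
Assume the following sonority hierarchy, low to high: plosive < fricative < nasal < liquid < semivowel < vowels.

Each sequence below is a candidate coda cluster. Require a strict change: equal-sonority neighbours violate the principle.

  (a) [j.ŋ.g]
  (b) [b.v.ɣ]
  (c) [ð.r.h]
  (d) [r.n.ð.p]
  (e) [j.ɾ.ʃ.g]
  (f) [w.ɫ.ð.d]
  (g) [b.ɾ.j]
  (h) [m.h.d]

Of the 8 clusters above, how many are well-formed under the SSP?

5

(a) [j.ŋ.g]: profile 5-3-1 — obeys.
(b) [b.v.ɣ]: profile 1-2-2 — violates.
(c) [ð.r.h]: profile 2-4-2 — violates.
(d) [r.n.ð.p]: profile 4-3-2-1 — obeys.
(e) [j.ɾ.ʃ.g]: profile 5-4-2-1 — obeys.
(f) [w.ɫ.ð.d]: profile 5-4-2-1 — obeys.
(g) [b.ɾ.j]: profile 1-4-5 — violates.
(h) [m.h.d]: profile 3-2-1 — obeys.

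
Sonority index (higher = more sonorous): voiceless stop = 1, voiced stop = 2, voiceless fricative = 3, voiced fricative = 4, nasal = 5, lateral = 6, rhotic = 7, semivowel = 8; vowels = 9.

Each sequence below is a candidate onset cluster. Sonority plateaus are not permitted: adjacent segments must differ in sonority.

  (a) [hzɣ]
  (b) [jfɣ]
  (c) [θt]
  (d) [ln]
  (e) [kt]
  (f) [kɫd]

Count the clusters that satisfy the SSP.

0

(a) [hzɣ]: profile 3-4-4 — violates.
(b) [jfɣ]: profile 8-3-4 — violates.
(c) [θt]: profile 3-1 — violates.
(d) [ln]: profile 6-5 — violates.
(e) [kt]: profile 1-1 — violates.
(f) [kɫd]: profile 1-6-2 — violates.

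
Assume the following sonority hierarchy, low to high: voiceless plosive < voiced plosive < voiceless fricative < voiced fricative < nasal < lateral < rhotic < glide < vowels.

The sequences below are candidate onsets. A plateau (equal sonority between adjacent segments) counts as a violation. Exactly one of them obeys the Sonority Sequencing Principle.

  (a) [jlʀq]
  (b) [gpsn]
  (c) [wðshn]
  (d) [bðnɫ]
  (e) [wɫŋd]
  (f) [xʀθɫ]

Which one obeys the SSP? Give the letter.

d

(a) sonority 8-6-7-1: ill-formed.
(b) sonority 2-1-3-5: ill-formed.
(c) sonority 8-4-3-3-5: ill-formed.
(d) sonority 2-4-5-6: well-formed.
(e) sonority 8-6-5-2: ill-formed.
(f) sonority 3-7-3-6: ill-formed.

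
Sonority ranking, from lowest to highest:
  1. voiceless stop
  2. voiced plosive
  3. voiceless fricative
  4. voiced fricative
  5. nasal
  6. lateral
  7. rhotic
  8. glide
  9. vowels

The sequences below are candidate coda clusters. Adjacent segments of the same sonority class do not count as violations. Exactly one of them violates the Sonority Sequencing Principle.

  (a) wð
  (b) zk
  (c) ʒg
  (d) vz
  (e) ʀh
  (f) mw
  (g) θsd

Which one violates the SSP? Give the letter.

(a) 8-4 → obeys
(b) 4-1 → obeys
(c) 4-2 → obeys
(d) 4-4 → obeys
(e) 7-3 → obeys
(f) 5-8 → violates
(g) 3-3-2 → obeys

f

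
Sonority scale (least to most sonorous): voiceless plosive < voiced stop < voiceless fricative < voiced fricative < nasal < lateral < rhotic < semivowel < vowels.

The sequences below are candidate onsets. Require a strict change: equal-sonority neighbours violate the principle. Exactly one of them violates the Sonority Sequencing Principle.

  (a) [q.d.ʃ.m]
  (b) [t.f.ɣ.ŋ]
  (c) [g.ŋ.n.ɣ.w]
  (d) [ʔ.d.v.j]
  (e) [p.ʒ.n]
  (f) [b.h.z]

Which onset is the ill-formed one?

c

(a) sonority 1-2-3-5: well-formed.
(b) sonority 1-3-4-5: well-formed.
(c) sonority 2-5-5-4-8: ill-formed.
(d) sonority 1-2-4-8: well-formed.
(e) sonority 1-4-5: well-formed.
(f) sonority 2-3-4: well-formed.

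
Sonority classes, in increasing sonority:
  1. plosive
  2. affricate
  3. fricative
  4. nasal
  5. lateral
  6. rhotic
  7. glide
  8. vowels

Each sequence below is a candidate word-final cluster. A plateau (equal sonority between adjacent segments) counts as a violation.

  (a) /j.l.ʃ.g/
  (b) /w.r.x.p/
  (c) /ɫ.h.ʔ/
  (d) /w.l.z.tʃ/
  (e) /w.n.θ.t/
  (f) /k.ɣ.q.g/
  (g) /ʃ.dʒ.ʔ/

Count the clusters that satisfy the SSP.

(a) /j.l.ʃ.g/: profile 7-5-3-1 — obeys.
(b) /w.r.x.p/: profile 7-6-3-1 — obeys.
(c) /ɫ.h.ʔ/: profile 5-3-1 — obeys.
(d) /w.l.z.tʃ/: profile 7-5-3-2 — obeys.
(e) /w.n.θ.t/: profile 7-4-3-1 — obeys.
(f) /k.ɣ.q.g/: profile 1-3-1-1 — violates.
(g) /ʃ.dʒ.ʔ/: profile 3-2-1 — obeys.

6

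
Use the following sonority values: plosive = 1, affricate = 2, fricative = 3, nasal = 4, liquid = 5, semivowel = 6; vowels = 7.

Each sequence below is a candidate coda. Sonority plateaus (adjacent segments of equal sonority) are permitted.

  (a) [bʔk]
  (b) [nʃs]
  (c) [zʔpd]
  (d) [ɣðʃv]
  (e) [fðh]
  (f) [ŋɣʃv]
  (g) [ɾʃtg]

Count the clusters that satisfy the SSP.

7

(a) 1-1-1 → obeys
(b) 4-3-3 → obeys
(c) 3-1-1-1 → obeys
(d) 3-3-3-3 → obeys
(e) 3-3-3 → obeys
(f) 4-3-3-3 → obeys
(g) 5-3-1-1 → obeys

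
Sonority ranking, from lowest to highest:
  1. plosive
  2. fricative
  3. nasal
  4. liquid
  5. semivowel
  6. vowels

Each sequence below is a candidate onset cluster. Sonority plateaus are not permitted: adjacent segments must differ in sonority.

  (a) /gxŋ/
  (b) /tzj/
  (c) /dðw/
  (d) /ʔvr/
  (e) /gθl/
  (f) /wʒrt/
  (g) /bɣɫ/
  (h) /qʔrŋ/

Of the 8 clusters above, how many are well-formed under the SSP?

6

(a) 1-2-3 → obeys
(b) 1-2-5 → obeys
(c) 1-2-5 → obeys
(d) 1-2-4 → obeys
(e) 1-2-4 → obeys
(f) 5-2-4-1 → violates
(g) 1-2-4 → obeys
(h) 1-1-4-3 → violates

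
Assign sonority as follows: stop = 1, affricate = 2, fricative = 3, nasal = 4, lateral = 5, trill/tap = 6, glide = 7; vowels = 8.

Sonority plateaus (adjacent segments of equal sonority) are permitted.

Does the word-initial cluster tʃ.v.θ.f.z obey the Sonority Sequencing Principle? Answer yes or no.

/tʃ/ is an affricate (sonority 2).
/v/ is a fricative (sonority 3).
/θ/ is a fricative (sonority 3).
/f/ is a fricative (sonority 3).
/z/ is a fricative (sonority 3).
The profile 2-3-3-3-3 is non-decreasing (plateaus allowed), so the word-initial cluster satisfies the SSP.

yes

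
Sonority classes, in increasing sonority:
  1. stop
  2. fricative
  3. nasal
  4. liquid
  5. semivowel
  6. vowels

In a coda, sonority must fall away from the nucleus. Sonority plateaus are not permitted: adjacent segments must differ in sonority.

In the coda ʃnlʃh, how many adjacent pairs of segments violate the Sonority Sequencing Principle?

/ʃ/ is a fricative (sonority 2).
/n/ is a nasal (sonority 3).
/l/ is a liquid (sonority 4).
/ʃ/ is a fricative (sonority 2).
/h/ is a fricative (sonority 2).
/ʃ/→/n/: 2→3 (does not fall) — violation.
/n/→/l/: 3→4 (does not fall) — violation.
/l/→/ʃ/: 4→2 (falls) — ok.
/ʃ/→/h/: 2→2 (plateau) — violation.

3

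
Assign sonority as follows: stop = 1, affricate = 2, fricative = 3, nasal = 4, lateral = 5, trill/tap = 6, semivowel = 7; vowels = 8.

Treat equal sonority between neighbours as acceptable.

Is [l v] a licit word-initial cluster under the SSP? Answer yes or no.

no

/l/ — lateral, sonority 5.
/v/ — fricative, sonority 3.
The profile is 5-3. Between /l/ (5) and /v/ (3) sonority does not rise, so the cluster violates the SSP.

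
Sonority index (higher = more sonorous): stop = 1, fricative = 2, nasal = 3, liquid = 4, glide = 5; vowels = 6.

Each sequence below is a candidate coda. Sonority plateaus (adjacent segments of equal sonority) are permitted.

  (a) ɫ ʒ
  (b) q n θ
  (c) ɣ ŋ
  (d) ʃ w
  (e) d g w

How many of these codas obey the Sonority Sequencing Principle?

(a) ɫ ʒ: profile 4-2 — obeys.
(b) q n θ: profile 1-3-2 — violates.
(c) ɣ ŋ: profile 2-3 — violates.
(d) ʃ w: profile 2-5 — violates.
(e) d g w: profile 1-1-5 — violates.

1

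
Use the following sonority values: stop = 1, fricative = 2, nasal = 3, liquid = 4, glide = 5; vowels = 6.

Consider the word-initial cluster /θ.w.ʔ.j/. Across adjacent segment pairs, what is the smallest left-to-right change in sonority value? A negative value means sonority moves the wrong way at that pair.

-4

/θ/ — fricative, sonority 2.
/w/ — glide, sonority 5.
/ʔ/ — stop, sonority 1.
/j/ — glide, sonority 5.
/θ/→/w/: change +3.
/w/→/ʔ/: change -4.
/ʔ/→/j/: change +4.
Minimum = -4.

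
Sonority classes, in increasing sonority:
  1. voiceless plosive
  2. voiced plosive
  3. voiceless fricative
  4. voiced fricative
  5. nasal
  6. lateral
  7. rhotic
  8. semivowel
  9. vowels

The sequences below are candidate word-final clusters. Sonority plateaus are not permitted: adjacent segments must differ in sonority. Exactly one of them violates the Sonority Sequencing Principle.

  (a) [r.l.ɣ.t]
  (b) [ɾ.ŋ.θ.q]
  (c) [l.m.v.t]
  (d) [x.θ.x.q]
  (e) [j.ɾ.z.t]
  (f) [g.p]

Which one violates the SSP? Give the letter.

d

(a) [r.l.ɣ.t]: profile 7-6-4-1 — obeys.
(b) [ɾ.ŋ.θ.q]: profile 7-5-3-1 — obeys.
(c) [l.m.v.t]: profile 6-5-4-1 — obeys.
(d) [x.θ.x.q]: profile 3-3-3-1 — violates.
(e) [j.ɾ.z.t]: profile 8-7-4-1 — obeys.
(f) [g.p]: profile 2-1 — obeys.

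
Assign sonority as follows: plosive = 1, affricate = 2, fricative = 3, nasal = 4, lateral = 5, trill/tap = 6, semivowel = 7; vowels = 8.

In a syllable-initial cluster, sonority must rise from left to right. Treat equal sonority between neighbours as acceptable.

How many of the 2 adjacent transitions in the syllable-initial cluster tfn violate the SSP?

0

/t/ is a plosive (sonority 1).
/f/ is a fricative (sonority 3).
/n/ is a nasal (sonority 4).
/t/→/f/: 1→3 (rises) — ok.
/f/→/n/: 3→4 (rises) — ok.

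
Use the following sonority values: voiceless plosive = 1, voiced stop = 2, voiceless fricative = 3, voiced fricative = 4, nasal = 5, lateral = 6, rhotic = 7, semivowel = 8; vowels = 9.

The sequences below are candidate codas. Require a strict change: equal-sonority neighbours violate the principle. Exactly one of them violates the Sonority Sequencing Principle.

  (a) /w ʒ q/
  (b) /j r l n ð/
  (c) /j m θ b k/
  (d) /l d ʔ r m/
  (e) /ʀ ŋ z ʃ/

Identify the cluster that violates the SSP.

(a) /w ʒ q/: profile 8-4-1 — obeys.
(b) /j r l n ð/: profile 8-7-6-5-4 — obeys.
(c) /j m θ b k/: profile 8-5-3-2-1 — obeys.
(d) /l d ʔ r m/: profile 6-2-1-7-5 — violates.
(e) /ʀ ŋ z ʃ/: profile 7-5-4-3 — obeys.

d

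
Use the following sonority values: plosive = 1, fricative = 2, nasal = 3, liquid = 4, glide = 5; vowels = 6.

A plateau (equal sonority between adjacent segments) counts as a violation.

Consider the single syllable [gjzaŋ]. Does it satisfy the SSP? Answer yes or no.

no

Onset: /g/ is a plosive (sonority 1), /j/ is a glide (sonority 5), /z/ is a fricative (sonority 2); then the nucleus /a/ (sonority 6).
Onset profile 1-5-2-6 — does not strictly rise throughout.
Coda: /ŋ/ is a nasal (sonority 3).
Coda profile 6-3 — falls from the nucleus.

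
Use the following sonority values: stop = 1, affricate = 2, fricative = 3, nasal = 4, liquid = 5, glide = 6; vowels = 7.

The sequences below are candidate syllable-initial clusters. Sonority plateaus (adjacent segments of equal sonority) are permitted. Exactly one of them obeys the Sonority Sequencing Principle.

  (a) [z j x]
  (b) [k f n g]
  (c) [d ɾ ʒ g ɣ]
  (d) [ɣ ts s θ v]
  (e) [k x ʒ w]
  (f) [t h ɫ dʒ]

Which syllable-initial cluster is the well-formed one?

(a) sonority 3-6-3: ill-formed.
(b) sonority 1-3-4-1: ill-formed.
(c) sonority 1-5-3-1-3: ill-formed.
(d) sonority 3-2-3-3-3: ill-formed.
(e) sonority 1-3-3-6: well-formed.
(f) sonority 1-3-5-2: ill-formed.

e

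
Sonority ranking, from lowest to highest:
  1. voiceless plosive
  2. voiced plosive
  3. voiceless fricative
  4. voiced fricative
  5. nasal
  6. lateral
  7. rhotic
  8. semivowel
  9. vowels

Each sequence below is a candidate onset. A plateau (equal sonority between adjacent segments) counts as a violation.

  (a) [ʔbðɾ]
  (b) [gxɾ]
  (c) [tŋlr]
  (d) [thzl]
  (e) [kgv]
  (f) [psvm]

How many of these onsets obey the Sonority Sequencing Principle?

(a) 1-2-4-7 → obeys
(b) 2-3-7 → obeys
(c) 1-5-6-7 → obeys
(d) 1-3-4-6 → obeys
(e) 1-2-4 → obeys
(f) 1-3-4-5 → obeys

6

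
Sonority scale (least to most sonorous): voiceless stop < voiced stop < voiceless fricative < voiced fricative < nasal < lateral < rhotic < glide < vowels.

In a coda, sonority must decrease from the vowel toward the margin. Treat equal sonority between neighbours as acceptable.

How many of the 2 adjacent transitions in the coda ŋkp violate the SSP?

0

/ŋ/ — nasal, sonority 5.
/k/ — voiceless stop, sonority 1.
/p/ — voiceless stop, sonority 1.
/ŋ/→/k/: 5→1 (falls) — ok.
/k/→/p/: 1→1 (plateau, allowed) — ok.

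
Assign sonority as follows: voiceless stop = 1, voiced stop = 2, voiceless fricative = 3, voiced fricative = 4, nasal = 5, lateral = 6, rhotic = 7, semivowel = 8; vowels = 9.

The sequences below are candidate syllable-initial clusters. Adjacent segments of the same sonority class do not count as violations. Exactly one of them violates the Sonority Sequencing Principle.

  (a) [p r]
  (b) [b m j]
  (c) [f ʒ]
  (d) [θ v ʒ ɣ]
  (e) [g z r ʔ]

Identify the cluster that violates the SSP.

(a) sonority 1-7: well-formed.
(b) sonority 2-5-8: well-formed.
(c) sonority 3-4: well-formed.
(d) sonority 3-4-4-4: well-formed.
(e) sonority 2-4-7-1: ill-formed.

e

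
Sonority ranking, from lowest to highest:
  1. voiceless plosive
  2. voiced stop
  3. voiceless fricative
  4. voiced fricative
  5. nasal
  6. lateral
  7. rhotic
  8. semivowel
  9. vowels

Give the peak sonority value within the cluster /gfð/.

/g/ is a voiced stop (sonority 2).
/f/ is a voiceless fricative (sonority 3).
/ð/ is a voiced fricative (sonority 4).
The maximum is 4.

4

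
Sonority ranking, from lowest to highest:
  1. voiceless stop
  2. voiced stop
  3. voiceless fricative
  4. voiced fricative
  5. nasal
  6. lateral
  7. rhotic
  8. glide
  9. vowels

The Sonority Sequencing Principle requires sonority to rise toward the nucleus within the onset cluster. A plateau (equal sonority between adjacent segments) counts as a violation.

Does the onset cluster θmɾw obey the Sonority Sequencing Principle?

yes

/θ/: voiceless fricative = 3.
/m/: nasal = 5.
/ɾ/: rhotic = 7.
/w/: glide = 8.
The profile 3-5-7-8 strictly rises, so the onset cluster satisfies the SSP.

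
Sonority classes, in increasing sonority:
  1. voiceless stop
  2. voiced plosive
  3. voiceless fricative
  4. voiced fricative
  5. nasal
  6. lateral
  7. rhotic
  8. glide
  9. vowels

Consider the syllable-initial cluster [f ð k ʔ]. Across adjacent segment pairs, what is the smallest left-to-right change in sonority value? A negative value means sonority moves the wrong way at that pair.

/f/ is a voiceless fricative (sonority 3).
/ð/ is a voiced fricative (sonority 4).
/k/ is a voiceless stop (sonority 1).
/ʔ/ is a voiceless stop (sonority 1).
/f/→/ð/: change +1.
/ð/→/k/: change -3.
/k/→/ʔ/: change +0.
Minimum = -3.

-3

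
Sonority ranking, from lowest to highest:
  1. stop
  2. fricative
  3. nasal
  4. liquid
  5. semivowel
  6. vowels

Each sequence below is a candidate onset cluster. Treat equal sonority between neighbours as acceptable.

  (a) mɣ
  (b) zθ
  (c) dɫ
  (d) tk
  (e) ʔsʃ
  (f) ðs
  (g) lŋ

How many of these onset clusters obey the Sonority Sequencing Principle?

(a) mɣ: profile 3-2 — violates.
(b) zθ: profile 2-2 — obeys.
(c) dɫ: profile 1-4 — obeys.
(d) tk: profile 1-1 — obeys.
(e) ʔsʃ: profile 1-2-2 — obeys.
(f) ðs: profile 2-2 — obeys.
(g) lŋ: profile 4-3 — violates.

5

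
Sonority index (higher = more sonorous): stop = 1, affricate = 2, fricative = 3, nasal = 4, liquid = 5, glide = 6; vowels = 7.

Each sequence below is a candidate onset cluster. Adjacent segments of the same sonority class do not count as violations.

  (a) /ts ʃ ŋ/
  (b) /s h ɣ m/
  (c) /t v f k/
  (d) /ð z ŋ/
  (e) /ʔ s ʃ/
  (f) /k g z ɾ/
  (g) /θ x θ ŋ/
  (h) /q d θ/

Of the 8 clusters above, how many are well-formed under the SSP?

(a) /ts ʃ ŋ/: profile 2-3-4 — obeys.
(b) /s h ɣ m/: profile 3-3-3-4 — obeys.
(c) /t v f k/: profile 1-3-3-1 — violates.
(d) /ð z ŋ/: profile 3-3-4 — obeys.
(e) /ʔ s ʃ/: profile 1-3-3 — obeys.
(f) /k g z ɾ/: profile 1-1-3-5 — obeys.
(g) /θ x θ ŋ/: profile 3-3-3-4 — obeys.
(h) /q d θ/: profile 1-1-3 — obeys.

7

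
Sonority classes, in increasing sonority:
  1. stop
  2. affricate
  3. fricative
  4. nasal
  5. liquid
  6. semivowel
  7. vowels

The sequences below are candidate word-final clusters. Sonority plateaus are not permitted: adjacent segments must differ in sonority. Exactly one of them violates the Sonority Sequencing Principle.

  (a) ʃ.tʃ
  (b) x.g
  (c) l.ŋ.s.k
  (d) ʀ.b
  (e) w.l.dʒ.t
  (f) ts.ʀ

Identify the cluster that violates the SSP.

(a) ʃ.tʃ: profile 3-2 — obeys.
(b) x.g: profile 3-1 — obeys.
(c) l.ŋ.s.k: profile 5-4-3-1 — obeys.
(d) ʀ.b: profile 5-1 — obeys.
(e) w.l.dʒ.t: profile 6-5-2-1 — obeys.
(f) ts.ʀ: profile 2-5 — violates.

f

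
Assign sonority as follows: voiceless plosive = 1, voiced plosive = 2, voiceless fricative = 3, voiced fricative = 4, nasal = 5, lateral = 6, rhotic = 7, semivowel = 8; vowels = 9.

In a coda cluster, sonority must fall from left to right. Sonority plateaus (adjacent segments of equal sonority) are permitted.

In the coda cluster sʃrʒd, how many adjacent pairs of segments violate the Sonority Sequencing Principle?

/s/ — voiceless fricative, sonority 3.
/ʃ/ — voiceless fricative, sonority 3.
/r/ — rhotic, sonority 7.
/ʒ/ — voiced fricative, sonority 4.
/d/ — voiced plosive, sonority 2.
/s/→/ʃ/: 3→3 (plateau, allowed) — ok.
/ʃ/→/r/: 3→7 (does not fall) — violation.
/r/→/ʒ/: 7→4 (falls) — ok.
/ʒ/→/d/: 4→2 (falls) — ok.

1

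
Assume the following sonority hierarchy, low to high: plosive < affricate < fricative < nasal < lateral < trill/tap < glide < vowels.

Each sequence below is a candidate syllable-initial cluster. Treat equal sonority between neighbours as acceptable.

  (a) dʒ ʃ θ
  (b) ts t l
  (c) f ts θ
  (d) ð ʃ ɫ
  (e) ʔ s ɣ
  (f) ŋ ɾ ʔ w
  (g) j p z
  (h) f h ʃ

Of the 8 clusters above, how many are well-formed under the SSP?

(a) sonority 2-3-3: well-formed.
(b) sonority 2-1-5: ill-formed.
(c) sonority 3-2-3: ill-formed.
(d) sonority 3-3-5: well-formed.
(e) sonority 1-3-3: well-formed.
(f) sonority 4-6-1-7: ill-formed.
(g) sonority 7-1-3: ill-formed.
(h) sonority 3-3-3: well-formed.

4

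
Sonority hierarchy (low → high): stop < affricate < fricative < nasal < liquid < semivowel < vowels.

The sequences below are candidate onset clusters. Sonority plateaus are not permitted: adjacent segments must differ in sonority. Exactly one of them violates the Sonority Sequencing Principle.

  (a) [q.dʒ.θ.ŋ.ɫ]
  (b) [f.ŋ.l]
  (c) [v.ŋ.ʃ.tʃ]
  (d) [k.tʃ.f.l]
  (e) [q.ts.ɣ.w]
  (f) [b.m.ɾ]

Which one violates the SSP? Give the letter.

c

(a) sonority 1-2-3-4-5: well-formed.
(b) sonority 3-4-5: well-formed.
(c) sonority 3-4-3-2: ill-formed.
(d) sonority 1-2-3-5: well-formed.
(e) sonority 1-2-3-6: well-formed.
(f) sonority 1-4-5: well-formed.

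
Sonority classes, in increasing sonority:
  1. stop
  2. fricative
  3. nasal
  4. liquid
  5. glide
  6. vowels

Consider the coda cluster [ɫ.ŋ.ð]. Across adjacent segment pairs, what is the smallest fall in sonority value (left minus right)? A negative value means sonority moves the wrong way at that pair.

1

/ɫ/ — liquid, sonority 4.
/ŋ/ — nasal, sonority 3.
/ð/ — fricative, sonority 2.
/ɫ/→/ŋ/: change +1.
/ŋ/→/ð/: change +1.
Minimum = 1.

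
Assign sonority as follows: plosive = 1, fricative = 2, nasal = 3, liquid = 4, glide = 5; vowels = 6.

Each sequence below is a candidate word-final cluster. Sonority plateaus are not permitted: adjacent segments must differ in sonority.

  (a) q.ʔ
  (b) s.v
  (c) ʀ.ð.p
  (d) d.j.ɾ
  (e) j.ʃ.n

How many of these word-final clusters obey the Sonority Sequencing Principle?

(a) sonority 1-1: ill-formed.
(b) sonority 2-2: ill-formed.
(c) sonority 4-2-1: well-formed.
(d) sonority 1-5-4: ill-formed.
(e) sonority 5-2-3: ill-formed.

1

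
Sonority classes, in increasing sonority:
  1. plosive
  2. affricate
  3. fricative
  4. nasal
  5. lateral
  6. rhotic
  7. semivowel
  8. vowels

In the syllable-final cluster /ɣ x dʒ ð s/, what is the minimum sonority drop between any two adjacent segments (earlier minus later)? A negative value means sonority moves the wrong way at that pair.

-1

/ɣ/ is a fricative (sonority 3).
/x/ is a fricative (sonority 3).
/dʒ/ is an affricate (sonority 2).
/ð/ is a fricative (sonority 3).
/s/ is a fricative (sonority 3).
/ɣ/→/x/: change +0.
/x/→/dʒ/: change +1.
/dʒ/→/ð/: change -1.
/ð/→/s/: change +0.
Minimum = -1.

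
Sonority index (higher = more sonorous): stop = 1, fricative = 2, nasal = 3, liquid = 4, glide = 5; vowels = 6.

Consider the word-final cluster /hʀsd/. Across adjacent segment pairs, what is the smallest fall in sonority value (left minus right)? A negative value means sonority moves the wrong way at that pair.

/h/ is a fricative (sonority 2).
/ʀ/ is a liquid (sonority 4).
/s/ is a fricative (sonority 2).
/d/ is a stop (sonority 1).
/h/→/ʀ/: change -2.
/ʀ/→/s/: change +2.
/s/→/d/: change +1.
Minimum = -2.

-2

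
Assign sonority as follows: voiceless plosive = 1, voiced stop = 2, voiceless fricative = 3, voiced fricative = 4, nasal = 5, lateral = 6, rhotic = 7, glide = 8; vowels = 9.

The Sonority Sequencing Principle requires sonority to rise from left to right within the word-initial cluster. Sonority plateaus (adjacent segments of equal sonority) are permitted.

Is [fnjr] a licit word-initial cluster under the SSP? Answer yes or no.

no

/f/: voiceless fricative = 3.
/n/: nasal = 5.
/j/: glide = 8.
/r/: rhotic = 7.
The profile is 3-5-8-7. Between /j/ (8) and /r/ (7) sonority does not rise, so the cluster violates the SSP.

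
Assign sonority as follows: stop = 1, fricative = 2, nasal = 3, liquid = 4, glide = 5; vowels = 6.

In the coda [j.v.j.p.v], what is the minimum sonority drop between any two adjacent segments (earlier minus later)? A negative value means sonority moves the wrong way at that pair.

-3

/j/ — glide, sonority 5.
/v/ — fricative, sonority 2.
/j/ — glide, sonority 5.
/p/ — stop, sonority 1.
/v/ — fricative, sonority 2.
/j/→/v/: change +3.
/v/→/j/: change -3.
/j/→/p/: change +4.
/p/→/v/: change -1.
Minimum = -3.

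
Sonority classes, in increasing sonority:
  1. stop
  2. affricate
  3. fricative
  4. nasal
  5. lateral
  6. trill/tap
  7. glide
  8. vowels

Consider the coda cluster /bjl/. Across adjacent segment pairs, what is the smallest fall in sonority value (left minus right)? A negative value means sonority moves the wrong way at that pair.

-6

/b/: stop = 1.
/j/: glide = 7.
/l/: lateral = 5.
/b/→/j/: change -6.
/j/→/l/: change +2.
Minimum = -6.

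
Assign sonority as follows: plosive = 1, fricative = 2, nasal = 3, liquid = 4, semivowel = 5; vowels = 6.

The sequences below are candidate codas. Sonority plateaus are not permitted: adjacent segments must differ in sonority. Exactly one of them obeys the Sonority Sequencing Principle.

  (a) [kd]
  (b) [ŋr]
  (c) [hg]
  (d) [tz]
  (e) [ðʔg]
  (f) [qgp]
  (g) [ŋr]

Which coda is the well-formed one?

(a) 1-1 → violates
(b) 3-4 → violates
(c) 2-1 → obeys
(d) 1-2 → violates
(e) 2-1-1 → violates
(f) 1-1-1 → violates
(g) 3-4 → violates

c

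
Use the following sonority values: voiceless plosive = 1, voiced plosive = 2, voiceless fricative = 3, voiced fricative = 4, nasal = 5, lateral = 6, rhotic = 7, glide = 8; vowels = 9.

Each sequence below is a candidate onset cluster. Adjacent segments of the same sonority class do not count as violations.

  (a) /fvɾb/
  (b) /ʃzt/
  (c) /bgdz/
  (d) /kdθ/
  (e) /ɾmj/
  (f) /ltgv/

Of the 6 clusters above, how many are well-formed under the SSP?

2

(a) sonority 3-4-7-2: ill-formed.
(b) sonority 3-4-1: ill-formed.
(c) sonority 2-2-2-4: well-formed.
(d) sonority 1-2-3: well-formed.
(e) sonority 7-5-8: ill-formed.
(f) sonority 6-1-2-4: ill-formed.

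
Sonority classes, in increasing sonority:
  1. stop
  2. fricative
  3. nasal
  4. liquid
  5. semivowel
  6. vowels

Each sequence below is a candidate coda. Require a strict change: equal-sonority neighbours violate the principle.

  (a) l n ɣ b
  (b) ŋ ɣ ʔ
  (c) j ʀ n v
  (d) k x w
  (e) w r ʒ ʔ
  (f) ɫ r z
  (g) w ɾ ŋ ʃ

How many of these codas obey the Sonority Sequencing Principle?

5

(a) sonority 4-3-2-1: well-formed.
(b) sonority 3-2-1: well-formed.
(c) sonority 5-4-3-2: well-formed.
(d) sonority 1-2-5: ill-formed.
(e) sonority 5-4-2-1: well-formed.
(f) sonority 4-4-2: ill-formed.
(g) sonority 5-4-3-2: well-formed.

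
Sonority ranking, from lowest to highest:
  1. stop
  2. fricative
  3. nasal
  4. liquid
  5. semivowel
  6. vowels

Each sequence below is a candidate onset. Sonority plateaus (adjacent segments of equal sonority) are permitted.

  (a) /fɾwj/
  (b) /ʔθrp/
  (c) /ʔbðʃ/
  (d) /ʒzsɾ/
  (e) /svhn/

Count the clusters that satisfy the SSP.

4

(a) sonority 2-4-5-5: well-formed.
(b) sonority 1-2-4-1: ill-formed.
(c) sonority 1-1-2-2: well-formed.
(d) sonority 2-2-2-4: well-formed.
(e) sonority 2-2-2-3: well-formed.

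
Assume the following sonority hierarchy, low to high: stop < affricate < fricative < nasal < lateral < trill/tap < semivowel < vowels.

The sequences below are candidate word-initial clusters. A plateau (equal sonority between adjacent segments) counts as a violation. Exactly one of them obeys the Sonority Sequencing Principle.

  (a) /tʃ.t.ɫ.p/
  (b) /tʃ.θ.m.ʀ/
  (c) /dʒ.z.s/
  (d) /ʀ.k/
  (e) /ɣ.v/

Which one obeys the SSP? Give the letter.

(a) sonority 2-1-5-1: ill-formed.
(b) sonority 2-3-4-6: well-formed.
(c) sonority 2-3-3: ill-formed.
(d) sonority 6-1: ill-formed.
(e) sonority 3-3: ill-formed.

b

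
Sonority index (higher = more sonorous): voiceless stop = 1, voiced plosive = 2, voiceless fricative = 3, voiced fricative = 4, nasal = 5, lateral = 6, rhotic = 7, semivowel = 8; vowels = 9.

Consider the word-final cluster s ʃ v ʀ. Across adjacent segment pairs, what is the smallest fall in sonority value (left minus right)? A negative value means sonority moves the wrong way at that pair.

-3

/s/ is a voiceless fricative (sonority 3).
/ʃ/ is a voiceless fricative (sonority 3).
/v/ is a voiced fricative (sonority 4).
/ʀ/ is a rhotic (sonority 7).
/s/→/ʃ/: change +0.
/ʃ/→/v/: change -1.
/v/→/ʀ/: change -3.
Minimum = -3.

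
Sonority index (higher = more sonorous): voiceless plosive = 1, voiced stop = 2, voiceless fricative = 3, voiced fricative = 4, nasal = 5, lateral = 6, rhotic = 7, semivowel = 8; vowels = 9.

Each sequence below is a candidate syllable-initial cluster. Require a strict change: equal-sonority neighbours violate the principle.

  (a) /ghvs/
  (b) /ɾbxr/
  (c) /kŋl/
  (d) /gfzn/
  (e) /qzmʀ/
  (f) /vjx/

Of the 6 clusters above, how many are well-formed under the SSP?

(a) /ghvs/: profile 2-3-4-3 — violates.
(b) /ɾbxr/: profile 7-2-3-7 — violates.
(c) /kŋl/: profile 1-5-6 — obeys.
(d) /gfzn/: profile 2-3-4-5 — obeys.
(e) /qzmʀ/: profile 1-4-5-7 — obeys.
(f) /vjx/: profile 4-8-3 — violates.

3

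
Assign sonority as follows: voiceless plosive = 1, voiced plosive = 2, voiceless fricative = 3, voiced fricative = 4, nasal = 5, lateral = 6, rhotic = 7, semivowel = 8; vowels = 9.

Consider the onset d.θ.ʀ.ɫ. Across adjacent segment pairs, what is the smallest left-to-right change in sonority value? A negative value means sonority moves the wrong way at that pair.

/d/: voiced plosive = 2.
/θ/: voiceless fricative = 3.
/ʀ/: rhotic = 7.
/ɫ/: lateral = 6.
/d/→/θ/: change +1.
/θ/→/ʀ/: change +4.
/ʀ/→/ɫ/: change -1.
Minimum = -1.

-1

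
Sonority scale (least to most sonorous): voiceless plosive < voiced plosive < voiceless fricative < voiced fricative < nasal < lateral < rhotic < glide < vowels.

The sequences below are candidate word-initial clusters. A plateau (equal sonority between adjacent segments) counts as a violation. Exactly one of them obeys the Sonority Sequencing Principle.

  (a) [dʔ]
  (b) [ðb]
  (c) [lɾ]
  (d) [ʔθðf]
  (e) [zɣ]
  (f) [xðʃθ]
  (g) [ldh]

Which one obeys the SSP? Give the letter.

c

(a) 2-1 → violates
(b) 4-2 → violates
(c) 6-7 → obeys
(d) 1-3-4-3 → violates
(e) 4-4 → violates
(f) 3-4-3-3 → violates
(g) 6-2-3 → violates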